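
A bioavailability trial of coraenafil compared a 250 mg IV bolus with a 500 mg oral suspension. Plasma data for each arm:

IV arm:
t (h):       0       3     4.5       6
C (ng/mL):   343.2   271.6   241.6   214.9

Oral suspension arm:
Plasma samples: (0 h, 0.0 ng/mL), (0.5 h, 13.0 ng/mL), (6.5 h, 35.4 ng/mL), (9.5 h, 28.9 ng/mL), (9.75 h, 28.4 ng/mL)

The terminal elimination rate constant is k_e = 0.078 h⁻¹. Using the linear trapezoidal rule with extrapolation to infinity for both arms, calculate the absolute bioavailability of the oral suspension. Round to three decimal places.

F = 0.070

Trapezoidal AUC_0→6 (IV):
  [0→3]: (343.2+271.6)/2 × 3 = 922.2
  [3→4.5]: (271.6+241.6)/2 × 1.5 = 384.9
  [4.5→6]: (241.6+214.9)/2 × 1.5 = 342.375
  Sum = 1649.475 ng/mL·h
IV tail: 214.9/0.078 = 2755.128; AUC_iv,0→∞ = 1649.475 + 2755.128 = 4404.603 ng/mL·h
Trapezoidal AUC_0→9.75 (oral suspension):
  [0→0.5]: (0.0+13.0)/2 × 0.5 = 3.25
  [0.5→6.5]: (13.0+35.4)/2 × 6 = 145.2
  [6.5→9.5]: (35.4+28.9)/2 × 3 = 96.45
  [9.5→9.75]: (28.9+28.4)/2 × 0.25 = 7.1625
  Sum = 252.0625 ng/mL·h
oral suspension tail: 28.4/0.078 = 364.103; AUC_ev,0→∞ = 252.0625 + 364.103 = 616.1655 ng/mL·h
F = (AUC_ev/D_ev)/(AUC_iv/D_iv) = (616.1655/500)/(4404.603/250) = 1.232331/17.618412 = 0.0699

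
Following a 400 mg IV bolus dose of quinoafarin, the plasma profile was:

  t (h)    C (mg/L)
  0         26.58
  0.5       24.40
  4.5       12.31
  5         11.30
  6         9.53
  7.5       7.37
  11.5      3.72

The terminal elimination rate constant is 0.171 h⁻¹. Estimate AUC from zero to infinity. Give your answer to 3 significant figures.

AUC = 159 mg/L·h

Trapezoidal AUC_0→11.5:
  [0→0.5]: (26.58+24.40)/2 × 0.5 = 12.745
  [0.5→4.5]: (24.40+12.31)/2 × 4 = 73.42
  [4.5→5]: (12.31+11.30)/2 × 0.5 = 5.9025
  [5→6]: (11.30+9.53)/2 × 1 = 10.415
  [6→7.5]: (9.53+7.37)/2 × 1.5 = 12.675
  [7.5→11.5]: (7.37+3.72)/2 × 4 = 22.18
  Sum = 137.3375 mg/L·h
Extrapolated tail: C_last / k_e = 3.72 / 0.171 = 21.754
AUC_0→∞ = 137.3375 + 21.754 = 159.0915 mg/L·h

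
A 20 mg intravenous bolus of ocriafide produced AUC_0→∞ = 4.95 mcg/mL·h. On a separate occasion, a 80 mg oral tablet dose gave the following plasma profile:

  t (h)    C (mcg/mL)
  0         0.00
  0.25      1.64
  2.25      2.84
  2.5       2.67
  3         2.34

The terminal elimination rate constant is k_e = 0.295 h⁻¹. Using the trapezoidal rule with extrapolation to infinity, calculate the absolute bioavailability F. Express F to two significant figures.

Trapezoidal AUC_0→3 (oral tablet):
  [0→0.25]: (0.00+1.64)/2 × 0.25 = 0.205
  [0.25→2.25]: (1.64+2.84)/2 × 2 = 4.48
  [2.25→2.5]: (2.84+2.67)/2 × 0.25 = 0.68875
  [2.5→3]: (2.67+2.34)/2 × 0.5 = 1.2525
  Sum = 6.62625 mcg/mL·h
Tail: C_last/k_e = 2.34/0.295 = 7.932
AUC_0→∞ (oral tablet) = 6.62625 + 7.932 = 14.55825 mcg/mL·h
F = (AUC_ev/D_ev)/(AUC_iv/D_iv) = (14.55825/80)/(4.95/20) = 0.181978/0.2475 = 0.7353

F = 0.74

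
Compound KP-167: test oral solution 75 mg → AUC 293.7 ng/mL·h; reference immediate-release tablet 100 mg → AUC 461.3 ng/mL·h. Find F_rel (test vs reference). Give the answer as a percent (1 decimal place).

F_rel = (AUC_test/D_test) / (AUC_ref/D_ref)
      = (293.7/75) / (461.3/100)
      = 3.916 / 4.613 = 0.8489 = 84.89%

F_rel = 84.9%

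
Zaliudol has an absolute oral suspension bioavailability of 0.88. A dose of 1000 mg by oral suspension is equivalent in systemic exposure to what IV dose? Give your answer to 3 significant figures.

D_iv = 880 mg

Systemic exposure from an extravascular dose = F × D_ev, so the equivalent IV dose is F × D_ev.
D_iv = F × D_ev = 0.88 × 1000 = 880 mg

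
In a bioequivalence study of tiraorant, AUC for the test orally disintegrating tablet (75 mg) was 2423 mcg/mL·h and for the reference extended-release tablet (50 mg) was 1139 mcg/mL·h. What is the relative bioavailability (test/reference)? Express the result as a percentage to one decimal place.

F_rel = 141.8%

F_rel = (AUC_test/D_test) / (AUC_ref/D_ref)
      = (2423/75) / (1139/50)
      = 32.3067 / 22.78 = 1.4182 = 141.82%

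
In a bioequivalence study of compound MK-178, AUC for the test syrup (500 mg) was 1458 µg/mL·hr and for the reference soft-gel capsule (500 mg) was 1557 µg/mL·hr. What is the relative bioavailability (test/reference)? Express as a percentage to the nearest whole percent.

F_rel = 94%

F_rel = (AUC_test/D_test) / (AUC_ref/D_ref)
      = (1458/500) / (1557/500)
      = 2.916 / 3.114 = 0.9364 = 93.64%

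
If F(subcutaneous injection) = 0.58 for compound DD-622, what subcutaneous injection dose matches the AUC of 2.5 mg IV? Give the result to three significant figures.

D_subcutaneous = 4.31 mg

For equal systemic exposure: F × D_ev = D_iv
D_ev = D_iv / F = 2.5 / 0.58 = 4.31034 mg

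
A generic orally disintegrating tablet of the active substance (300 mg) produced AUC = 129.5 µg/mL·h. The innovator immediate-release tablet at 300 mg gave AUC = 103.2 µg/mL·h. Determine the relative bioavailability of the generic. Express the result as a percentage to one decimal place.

F_rel = 125.5%

F_rel = (AUC_test/D_test) / (AUC_ref/D_ref)
      = (129.5/300) / (103.2/300)
      = 0.431667 / 0.344 = 1.2548 = 125.48%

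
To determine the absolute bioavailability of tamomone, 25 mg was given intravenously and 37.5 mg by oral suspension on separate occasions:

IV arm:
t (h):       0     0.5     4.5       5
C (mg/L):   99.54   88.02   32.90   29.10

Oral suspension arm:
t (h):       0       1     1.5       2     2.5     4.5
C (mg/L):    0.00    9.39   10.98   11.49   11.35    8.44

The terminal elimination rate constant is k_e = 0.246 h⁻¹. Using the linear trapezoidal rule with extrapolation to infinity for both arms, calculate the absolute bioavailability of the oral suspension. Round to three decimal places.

F = 0.119

Trapezoidal AUC_0→5 (IV):
  [0→0.5]: (99.54+88.02)/2 × 0.5 = 46.89
  [0.5→4.5]: (88.02+32.90)/2 × 4 = 241.84
  [4.5→5]: (32.90+29.10)/2 × 0.5 = 15.5
  Sum = 304.23 mg/L·h
IV tail: 29.10/0.246 = 118.293; AUC_iv,0→∞ = 304.23 + 118.293 = 422.523 mg/L·h
Trapezoidal AUC_0→4.5 (oral suspension):
  [0→1]: (0.00+9.39)/2 × 1 = 4.695
  [1→1.5]: (9.39+10.98)/2 × 0.5 = 5.0925
  [1.5→2]: (10.98+11.49)/2 × 0.5 = 5.6175
  [2→2.5]: (11.49+11.35)/2 × 0.5 = 5.71
  [2.5→4.5]: (11.35+8.44)/2 × 2 = 19.79
  Sum = 40.905 mg/L·h
oral suspension tail: 8.44/0.246 = 34.309; AUC_ev,0→∞ = 40.905 + 34.309 = 75.214 mg/L·h
F = (AUC_ev/D_ev)/(AUC_iv/D_iv) = (75.214/37.5)/(422.523/25) = 2.00571/16.90092 = 0.1187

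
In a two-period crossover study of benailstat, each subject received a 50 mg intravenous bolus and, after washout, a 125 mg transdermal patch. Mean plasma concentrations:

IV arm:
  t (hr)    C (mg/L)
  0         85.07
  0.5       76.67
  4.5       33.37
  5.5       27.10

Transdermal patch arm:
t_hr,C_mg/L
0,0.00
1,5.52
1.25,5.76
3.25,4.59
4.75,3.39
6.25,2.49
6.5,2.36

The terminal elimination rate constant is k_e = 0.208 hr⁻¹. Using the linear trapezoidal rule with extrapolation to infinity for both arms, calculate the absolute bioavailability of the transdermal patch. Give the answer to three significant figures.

Trapezoidal AUC_0→5.5 (IV):
  [0→0.5]: (85.07+76.67)/2 × 0.5 = 40.435
  [0.5→4.5]: (76.67+33.37)/2 × 4 = 220.08
  [4.5→5.5]: (33.37+27.10)/2 × 1 = 30.235
  Sum = 290.75 mg/L·hr
IV tail: 27.10/0.208 = 130.288; AUC_iv,0→∞ = 290.75 + 130.288 = 421.038 mg/L·hr
Trapezoidal AUC_0→6.5 (transdermal patch):
  [0→1]: (0.00+5.52)/2 × 1 = 2.76
  [1→1.25]: (5.52+5.76)/2 × 0.25 = 1.41
  [1.25→3.25]: (5.76+4.59)/2 × 2 = 10.35
  [3.25→4.75]: (4.59+3.39)/2 × 1.5 = 5.985
  [4.75→6.25]: (3.39+2.49)/2 × 1.5 = 4.41
  [6.25→6.5]: (2.49+2.36)/2 × 0.25 = 0.60625
  Sum = 25.52125 mg/L·hr
transdermal patch tail: 2.36/0.208 = 11.346; AUC_ev,0→∞ = 25.52125 + 11.346 = 36.86725 mg/L·hr
F = (AUC_ev/D_ev)/(AUC_iv/D_iv) = (36.86725/125)/(421.038/50) = 0.294938/8.42076 = 0.0350

F = 0.0350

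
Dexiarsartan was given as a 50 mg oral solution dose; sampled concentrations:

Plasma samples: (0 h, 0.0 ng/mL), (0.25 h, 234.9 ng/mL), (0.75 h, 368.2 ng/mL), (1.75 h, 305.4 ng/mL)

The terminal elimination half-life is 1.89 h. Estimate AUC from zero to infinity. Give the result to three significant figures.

Trapezoidal AUC_0→1.75:
  [0→0.25]: (0.0+234.9)/2 × 0.25 = 29.3625
  [0.25→0.75]: (234.9+368.2)/2 × 0.5 = 150.775
  [0.75→1.75]: (368.2+305.4)/2 × 1 = 336.8
  Sum = 516.9375 ng/mL·h
k_e = ln2 / t½ = 0.693147 / 1.89 = 0.3667 h^-1
Extrapolated tail: C_last / k_e = 305.4 / 0.3667 = 832.833
AUC_0→∞ = 516.9375 + 832.833 = 1349.7705 ng/mL·h

AUC = 1350 ng/mL·h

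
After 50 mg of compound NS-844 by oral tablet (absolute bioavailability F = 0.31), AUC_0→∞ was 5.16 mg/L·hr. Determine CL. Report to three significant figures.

CL = F × Dose / AUC_0→∞
   = 0.31 × 50 / 5.16 = 3.00388 L/hr

CL = 3.00 L/hr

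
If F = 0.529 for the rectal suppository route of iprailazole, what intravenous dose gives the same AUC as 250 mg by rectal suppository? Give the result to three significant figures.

D_iv = 132 mg

Systemic exposure from an extravascular dose = F × D_ev, so the equivalent IV dose is F × D_ev.
D_iv = F × D_ev = 0.529 × 250 = 132.25 mg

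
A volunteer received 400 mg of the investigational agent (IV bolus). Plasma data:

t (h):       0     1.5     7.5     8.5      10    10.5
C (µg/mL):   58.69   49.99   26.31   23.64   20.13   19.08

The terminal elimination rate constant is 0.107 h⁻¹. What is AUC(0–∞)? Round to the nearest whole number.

Trapezoidal AUC_0→10.5:
  [0→1.5]: (58.69+49.99)/2 × 1.5 = 81.51
  [1.5→7.5]: (49.99+26.31)/2 × 6 = 228.9
  [7.5→8.5]: (26.31+23.64)/2 × 1 = 24.975
  [8.5→10]: (23.64+20.13)/2 × 1.5 = 32.8275
  [10→10.5]: (20.13+19.08)/2 × 0.5 = 9.8025
  Sum = 378.015 µg/mL·h
Extrapolated tail: C_last / k_e = 19.08 / 0.107 = 178.318
AUC_0→∞ = 378.015 + 178.318 = 556.333 µg/mL·h

AUC = 556 µg/mL·h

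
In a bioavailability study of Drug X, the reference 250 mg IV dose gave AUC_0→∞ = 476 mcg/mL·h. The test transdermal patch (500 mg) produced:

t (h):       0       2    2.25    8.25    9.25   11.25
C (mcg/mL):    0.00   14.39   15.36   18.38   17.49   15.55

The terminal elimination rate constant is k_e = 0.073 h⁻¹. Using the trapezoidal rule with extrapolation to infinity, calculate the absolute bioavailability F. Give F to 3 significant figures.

F = 0.403

Trapezoidal AUC_0→11.25 (transdermal patch):
  [0→2]: (0.00+14.39)/2 × 2 = 14.39
  [2→2.25]: (14.39+15.36)/2 × 0.25 = 3.71875
  [2.25→8.25]: (15.36+18.38)/2 × 6 = 101.22
  [8.25→9.25]: (18.38+17.49)/2 × 1 = 17.935
  [9.25→11.25]: (17.49+15.55)/2 × 2 = 33.04
  Sum = 170.30375 mcg/mL·h
Tail: C_last/k_e = 15.55/0.073 = 213.014
AUC_0→∞ (transdermal patch) = 170.30375 + 213.014 = 383.31775 mcg/mL·h
F = (AUC_ev/D_ev)/(AUC_iv/D_iv) = (383.31775/500)/(476/250) = 0.7666355/1.904 = 0.4026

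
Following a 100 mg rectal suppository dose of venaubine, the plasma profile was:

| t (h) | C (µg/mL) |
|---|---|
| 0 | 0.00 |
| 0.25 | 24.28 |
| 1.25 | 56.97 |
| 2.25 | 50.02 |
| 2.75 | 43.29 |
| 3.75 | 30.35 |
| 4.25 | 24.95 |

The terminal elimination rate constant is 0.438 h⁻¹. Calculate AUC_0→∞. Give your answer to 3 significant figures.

AUC = 228 µg/mL·h

Trapezoidal AUC_0→4.25:
  [0→0.25]: (0.00+24.28)/2 × 0.25 = 3.035
  [0.25→1.25]: (24.28+56.97)/2 × 1 = 40.625
  [1.25→2.25]: (56.97+50.02)/2 × 1 = 53.495
  [2.25→2.75]: (50.02+43.29)/2 × 0.5 = 23.3275
  [2.75→3.75]: (43.29+30.35)/2 × 1 = 36.82
  [3.75→4.25]: (30.35+24.95)/2 × 0.5 = 13.825
  Sum = 171.1275 µg/mL·h
Extrapolated tail: C_last / k_e = 24.95 / 0.438 = 56.963
AUC_0→∞ = 171.1275 + 56.963 = 228.0905 µg/mL·h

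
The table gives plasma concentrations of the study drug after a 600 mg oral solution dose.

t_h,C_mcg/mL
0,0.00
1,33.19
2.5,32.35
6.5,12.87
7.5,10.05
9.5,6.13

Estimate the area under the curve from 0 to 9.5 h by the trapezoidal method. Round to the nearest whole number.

Trapezoidal AUC_0→9.5:
  [0→1]: (0.00+33.19)/2 × 1 = 16.595
  [1→2.5]: (33.19+32.35)/2 × 1.5 = 49.155
  [2.5→6.5]: (32.35+12.87)/2 × 4 = 90.44
  [6.5→7.5]: (12.87+10.05)/2 × 1 = 11.46
  [7.5→9.5]: (10.05+6.13)/2 × 2 = 16.18
  Sum = 183.83 mcg/mL·h

AUC = 184 mcg/mL·h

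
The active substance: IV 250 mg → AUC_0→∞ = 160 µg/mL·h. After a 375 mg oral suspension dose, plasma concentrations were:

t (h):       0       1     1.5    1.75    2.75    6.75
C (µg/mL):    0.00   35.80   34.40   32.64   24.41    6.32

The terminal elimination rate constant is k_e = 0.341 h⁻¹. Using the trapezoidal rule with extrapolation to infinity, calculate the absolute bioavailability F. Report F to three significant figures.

Trapezoidal AUC_0→6.75 (oral suspension):
  [0→1]: (0.00+35.80)/2 × 1 = 17.9
  [1→1.5]: (35.80+34.40)/2 × 0.5 = 17.55
  [1.5→1.75]: (34.40+32.64)/2 × 0.25 = 8.38
  [1.75→2.75]: (32.64+24.41)/2 × 1 = 28.525
  [2.75→6.75]: (24.41+6.32)/2 × 4 = 61.46
  Sum = 133.815 µg/mL·h
Tail: C_last/k_e = 6.32/0.341 = 18.534
AUC_0→∞ (oral suspension) = 133.815 + 18.534 = 152.349 µg/mL·h
F = (AUC_ev/D_ev)/(AUC_iv/D_iv) = (152.349/375)/(160/250) = 0.406264/0.64 = 0.6348

F = 0.635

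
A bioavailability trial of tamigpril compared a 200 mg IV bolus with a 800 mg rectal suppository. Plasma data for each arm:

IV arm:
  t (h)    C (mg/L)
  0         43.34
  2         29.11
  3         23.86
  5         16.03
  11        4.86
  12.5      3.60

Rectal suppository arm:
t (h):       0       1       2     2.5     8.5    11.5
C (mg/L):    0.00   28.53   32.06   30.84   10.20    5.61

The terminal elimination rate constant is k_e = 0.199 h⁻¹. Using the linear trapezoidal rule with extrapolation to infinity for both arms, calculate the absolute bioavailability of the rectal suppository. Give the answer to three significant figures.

Trapezoidal AUC_0→12.5 (IV):
  [0→2]: (43.34+29.11)/2 × 2 = 72.45
  [2→3]: (29.11+23.86)/2 × 1 = 26.485
  [3→5]: (23.86+16.03)/2 × 2 = 39.89
  [5→11]: (16.03+4.86)/2 × 6 = 62.67
  [11→12.5]: (4.86+3.60)/2 × 1.5 = 6.345
  Sum = 207.84 mg/L·h
IV tail: 3.60/0.199 = 18.090; AUC_iv,0→∞ = 207.84 + 18.090 = 225.93 mg/L·h
Trapezoidal AUC_0→11.5 (rectal suppository):
  [0→1]: (0.00+28.53)/2 × 1 = 14.265
  [1→2]: (28.53+32.06)/2 × 1 = 30.295
  [2→2.5]: (32.06+30.84)/2 × 0.5 = 15.725
  [2.5→8.5]: (30.84+10.20)/2 × 6 = 123.12
  [8.5→11.5]: (10.20+5.61)/2 × 3 = 23.715
  Sum = 207.12 mg/L·h
rectal suppository tail: 5.61/0.199 = 28.191; AUC_ev,0→∞ = 207.12 + 28.191 = 235.311 mg/L·h
F = (AUC_ev/D_ev)/(AUC_iv/D_iv) = (235.311/800)/(225.93/200) = 0.29413875/1.12965 = 0.2604

F = 0.260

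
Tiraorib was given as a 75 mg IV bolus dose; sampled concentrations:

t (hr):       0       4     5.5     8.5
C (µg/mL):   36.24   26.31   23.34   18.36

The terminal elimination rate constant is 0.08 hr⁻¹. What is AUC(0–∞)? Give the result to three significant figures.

AUC = 454 µg/mL·hr

Trapezoidal AUC_0→8.5:
  [0→4]: (36.24+26.31)/2 × 4 = 125.1
  [4→5.5]: (26.31+23.34)/2 × 1.5 = 37.2375
  [5.5→8.5]: (23.34+18.36)/2 × 3 = 62.55
  Sum = 224.8875 µg/mL·hr
Extrapolated tail: C_last / k_e = 18.36 / 0.08 = 229.500
AUC_0→∞ = 224.8875 + 229.500 = 454.3875 µg/mL·hr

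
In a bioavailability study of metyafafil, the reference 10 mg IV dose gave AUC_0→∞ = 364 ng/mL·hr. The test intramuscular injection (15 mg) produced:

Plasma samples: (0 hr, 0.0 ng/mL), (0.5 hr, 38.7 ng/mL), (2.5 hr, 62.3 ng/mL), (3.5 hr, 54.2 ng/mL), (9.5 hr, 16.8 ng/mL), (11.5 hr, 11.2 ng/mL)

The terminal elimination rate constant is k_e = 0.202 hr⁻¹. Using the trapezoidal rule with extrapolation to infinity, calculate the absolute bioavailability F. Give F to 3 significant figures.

F = 0.852

Trapezoidal AUC_0→11.5 (intramuscular injection):
  [0→0.5]: (0.0+38.7)/2 × 0.5 = 9.675
  [0.5→2.5]: (38.7+62.3)/2 × 2 = 101.0
  [2.5→3.5]: (62.3+54.2)/2 × 1 = 58.25
  [3.5→9.5]: (54.2+16.8)/2 × 6 = 213.0
  [9.5→11.5]: (16.8+11.2)/2 × 2 = 28.0
  Sum = 409.925 ng/mL·hr
Tail: C_last/k_e = 11.2/0.202 = 55.446
AUC_0→∞ (intramuscular injection) = 409.925 + 55.446 = 465.371 ng/mL·hr
F = (AUC_ev/D_ev)/(AUC_iv/D_iv) = (465.371/15)/(364/10) = 31.0247/36.4 = 0.8523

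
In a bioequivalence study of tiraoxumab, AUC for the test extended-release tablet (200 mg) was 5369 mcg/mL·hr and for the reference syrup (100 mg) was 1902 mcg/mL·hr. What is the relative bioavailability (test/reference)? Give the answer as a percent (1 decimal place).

F_rel = (AUC_test/D_test) / (AUC_ref/D_ref)
      = (5369/200) / (1902/100)
      = 26.845 / 19.02 = 1.4114 = 141.14%

F_rel = 141.1%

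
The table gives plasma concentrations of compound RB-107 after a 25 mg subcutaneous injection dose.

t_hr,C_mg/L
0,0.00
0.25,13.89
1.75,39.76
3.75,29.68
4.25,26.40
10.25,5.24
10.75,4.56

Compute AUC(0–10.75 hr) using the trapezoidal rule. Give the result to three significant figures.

Trapezoidal AUC_0→10.75:
  [0→0.25]: (0.00+13.89)/2 × 0.25 = 1.73625
  [0.25→1.75]: (13.89+39.76)/2 × 1.5 = 40.2375
  [1.75→3.75]: (39.76+29.68)/2 × 2 = 69.44
  [3.75→4.25]: (29.68+26.40)/2 × 0.5 = 14.02
  [4.25→10.25]: (26.40+5.24)/2 × 6 = 94.92
  [10.25→10.75]: (5.24+4.56)/2 × 0.5 = 2.45
  Sum = 222.80375 mg/L·hr

AUC = 223 mg/L·hr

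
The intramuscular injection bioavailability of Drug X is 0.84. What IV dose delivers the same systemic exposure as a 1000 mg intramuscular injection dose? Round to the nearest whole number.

Systemic exposure from an extravascular dose = F × D_ev, so the equivalent IV dose is F × D_ev.
D_iv = F × D_ev = 0.84 × 1000 = 840 mg

D_iv = 840 mg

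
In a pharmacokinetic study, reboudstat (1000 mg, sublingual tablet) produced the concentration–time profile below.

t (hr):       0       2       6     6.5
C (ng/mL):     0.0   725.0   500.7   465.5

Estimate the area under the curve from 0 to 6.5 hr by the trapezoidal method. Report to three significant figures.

AUC = 3420 ng/mL·hr

Trapezoidal AUC_0→6.5:
  [0→2]: (0.0+725.0)/2 × 2 = 725.0
  [2→6]: (725.0+500.7)/2 × 4 = 2451.4
  [6→6.5]: (500.7+465.5)/2 × 0.5 = 241.55
  Sum = 3417.95 ng/mL·hr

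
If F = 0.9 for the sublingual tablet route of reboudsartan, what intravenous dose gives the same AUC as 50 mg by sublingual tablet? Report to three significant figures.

D_iv = 45.0 mg

Systemic exposure from an extravascular dose = F × D_ev, so the equivalent IV dose is F × D_ev.
D_iv = F × D_ev = 0.9 × 50 = 45 mg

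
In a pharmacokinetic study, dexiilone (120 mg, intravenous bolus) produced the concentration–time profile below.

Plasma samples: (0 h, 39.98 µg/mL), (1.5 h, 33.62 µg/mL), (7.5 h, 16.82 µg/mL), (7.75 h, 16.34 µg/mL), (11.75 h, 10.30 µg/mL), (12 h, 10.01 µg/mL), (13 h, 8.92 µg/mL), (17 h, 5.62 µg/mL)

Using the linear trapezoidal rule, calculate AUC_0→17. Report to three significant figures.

AUC = 305 µg/mL·h

Trapezoidal AUC_0→17:
  [0→1.5]: (39.98+33.62)/2 × 1.5 = 55.2
  [1.5→7.5]: (33.62+16.82)/2 × 6 = 151.32
  [7.5→7.75]: (16.82+16.34)/2 × 0.25 = 4.145
  [7.75→11.75]: (16.34+10.30)/2 × 4 = 53.28
  [11.75→12]: (10.30+10.01)/2 × 0.25 = 2.53875
  [12→13]: (10.01+8.92)/2 × 1 = 9.465
  [13→17]: (8.92+5.62)/2 × 4 = 29.08
  Sum = 305.02875 µg/mL·h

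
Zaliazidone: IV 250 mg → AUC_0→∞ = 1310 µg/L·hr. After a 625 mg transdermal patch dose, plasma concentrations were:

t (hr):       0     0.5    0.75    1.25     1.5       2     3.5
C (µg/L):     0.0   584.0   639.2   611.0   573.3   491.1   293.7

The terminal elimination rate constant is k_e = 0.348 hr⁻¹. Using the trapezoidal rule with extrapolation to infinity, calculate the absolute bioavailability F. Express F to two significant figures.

Trapezoidal AUC_0→3.5 (transdermal patch):
  [0→0.5]: (0.0+584.0)/2 × 0.5 = 146.0
  [0.5→0.75]: (584.0+639.2)/2 × 0.25 = 152.9
  [0.75→1.25]: (639.2+611.0)/2 × 0.5 = 312.55
  [1.25→1.5]: (611.0+573.3)/2 × 0.25 = 148.0375
  [1.5→2]: (573.3+491.1)/2 × 0.5 = 266.1
  [2→3.5]: (491.1+293.7)/2 × 1.5 = 588.6
  Sum = 1614.1875 µg/L·hr
Tail: C_last/k_e = 293.7/0.348 = 843.966
AUC_0→∞ (transdermal patch) = 1614.1875 + 843.966 = 2458.1535 µg/L·hr
F = (AUC_ev/D_ev)/(AUC_iv/D_iv) = (2458.1535/625)/(1310/250) = 3.9330456/5.24 = 0.7506

F = 0.75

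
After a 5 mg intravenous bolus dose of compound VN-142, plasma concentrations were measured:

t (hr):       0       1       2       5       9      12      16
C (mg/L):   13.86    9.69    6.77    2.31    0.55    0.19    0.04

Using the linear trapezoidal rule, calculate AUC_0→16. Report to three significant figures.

AUC = 40.9 mg/L·hr

Trapezoidal AUC_0→16:
  [0→1]: (13.86+9.69)/2 × 1 = 11.775
  [1→2]: (9.69+6.77)/2 × 1 = 8.23
  [2→5]: (6.77+2.31)/2 × 3 = 13.62
  [5→9]: (2.31+0.55)/2 × 4 = 5.72
  [9→12]: (0.55+0.19)/2 × 3 = 1.11
  [12→16]: (0.19+0.04)/2 × 4 = 0.46
  Sum = 40.915 mg/L·hr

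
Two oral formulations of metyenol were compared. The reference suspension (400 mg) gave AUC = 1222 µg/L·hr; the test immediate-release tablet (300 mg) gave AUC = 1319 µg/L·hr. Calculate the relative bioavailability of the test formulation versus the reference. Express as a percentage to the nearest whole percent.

F_rel = 144%

F_rel = (AUC_test/D_test) / (AUC_ref/D_ref)
      = (1319/300) / (1222/400)
      = 4.39667 / 3.055 = 1.4392 = 143.92%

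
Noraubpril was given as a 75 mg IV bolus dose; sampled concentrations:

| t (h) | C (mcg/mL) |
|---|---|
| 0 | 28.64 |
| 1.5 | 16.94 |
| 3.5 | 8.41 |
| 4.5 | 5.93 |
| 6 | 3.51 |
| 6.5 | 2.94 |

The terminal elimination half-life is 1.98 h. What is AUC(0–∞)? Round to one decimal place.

Trapezoidal AUC_0→6.5:
  [0→1.5]: (28.64+16.94)/2 × 1.5 = 34.185
  [1.5→3.5]: (16.94+8.41)/2 × 2 = 25.35
  [3.5→4.5]: (8.41+5.93)/2 × 1 = 7.17
  [4.5→6]: (5.93+3.51)/2 × 1.5 = 7.08
  [6→6.5]: (3.51+2.94)/2 × 0.5 = 1.6125
  Sum = 75.3975 mcg/mL·h
k_e = ln2 / t½ = 0.693147 / 1.98 = 0.3501 h^-1
Extrapolated tail: C_last / k_e = 2.94 / 0.3501 = 8.398
AUC_0→∞ = 75.3975 + 8.398 = 83.7955 mcg/mL·h

AUC = 83.8 mcg/mL·h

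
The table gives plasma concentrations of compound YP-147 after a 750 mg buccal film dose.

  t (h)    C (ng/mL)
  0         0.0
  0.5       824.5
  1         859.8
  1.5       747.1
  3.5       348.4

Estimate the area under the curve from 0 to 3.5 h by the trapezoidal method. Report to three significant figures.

AUC = 2120 ng/mL·h

Trapezoidal AUC_0→3.5:
  [0→0.5]: (0.0+824.5)/2 × 0.5 = 206.125
  [0.5→1]: (824.5+859.8)/2 × 0.5 = 421.075
  [1→1.5]: (859.8+747.1)/2 × 0.5 = 401.725
  [1.5→3.5]: (747.1+348.4)/2 × 2 = 1095.5
  Sum = 2124.425 ng/mL·h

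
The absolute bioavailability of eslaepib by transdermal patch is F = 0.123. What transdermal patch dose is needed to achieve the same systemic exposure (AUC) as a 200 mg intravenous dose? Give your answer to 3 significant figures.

For equal systemic exposure: F × D_ev = D_iv
D_ev = D_iv / F = 200 / 0.123 = 1626.02 mg

D_transdermal = 1630 mg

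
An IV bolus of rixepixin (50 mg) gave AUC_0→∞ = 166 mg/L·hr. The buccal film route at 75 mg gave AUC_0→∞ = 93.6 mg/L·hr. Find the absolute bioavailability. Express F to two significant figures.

F = 0.38

F = (AUC_ev / D_ev) / (AUC_iv / D_iv)
  = (93.6/75) / (166/50)
  = 1.248 / 3.32 = 0.3759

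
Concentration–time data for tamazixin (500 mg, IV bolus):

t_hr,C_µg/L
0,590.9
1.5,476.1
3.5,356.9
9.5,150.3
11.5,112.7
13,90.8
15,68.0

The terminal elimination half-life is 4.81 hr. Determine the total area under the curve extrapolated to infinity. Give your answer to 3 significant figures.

AUC = 4200 µg/L·hr

Trapezoidal AUC_0→15:
  [0→1.5]: (590.9+476.1)/2 × 1.5 = 800.25
  [1.5→3.5]: (476.1+356.9)/2 × 2 = 833.0
  [3.5→9.5]: (356.9+150.3)/2 × 6 = 1521.6
  [9.5→11.5]: (150.3+112.7)/2 × 2 = 263.0
  [11.5→13]: (112.7+90.8)/2 × 1.5 = 152.625
  [13→15]: (90.8+68.0)/2 × 2 = 158.8
  Sum = 3729.275 µg/L·hr
k_e = ln2 / t½ = 0.693147 / 4.81 = 0.1441 hr^-1
Extrapolated tail: C_last / k_e = 68.0 / 0.1441 = 471.895
AUC_0→∞ = 3729.275 + 471.895 = 4201.17 µg/L·hr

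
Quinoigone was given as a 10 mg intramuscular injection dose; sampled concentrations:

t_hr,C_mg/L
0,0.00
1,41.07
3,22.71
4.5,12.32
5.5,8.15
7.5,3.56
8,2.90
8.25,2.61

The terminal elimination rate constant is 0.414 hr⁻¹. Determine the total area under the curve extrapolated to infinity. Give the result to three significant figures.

Trapezoidal AUC_0→8.25:
  [0→1]: (0.00+41.07)/2 × 1 = 20.535
  [1→3]: (41.07+22.71)/2 × 2 = 63.78
  [3→4.5]: (22.71+12.32)/2 × 1.5 = 26.2725
  [4.5→5.5]: (12.32+8.15)/2 × 1 = 10.235
  [5.5→7.5]: (8.15+3.56)/2 × 2 = 11.71
  [7.5→8]: (3.56+2.90)/2 × 0.5 = 1.615
  [8→8.25]: (2.90+2.61)/2 × 0.25 = 0.68875
  Sum = 134.83625 mg/L·hr
Extrapolated tail: C_last / k_e = 2.61 / 0.414 = 6.304
AUC_0→∞ = 134.83625 + 6.304 = 141.14025 mg/L·hr

AUC = 141 mg/L·hr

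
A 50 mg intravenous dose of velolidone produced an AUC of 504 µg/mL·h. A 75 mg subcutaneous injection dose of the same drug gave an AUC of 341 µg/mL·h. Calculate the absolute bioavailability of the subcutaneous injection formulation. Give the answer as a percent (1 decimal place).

F = 45.1%

F = (AUC_ev / D_ev) / (AUC_iv / D_iv)
  = (341/75) / (504/50)
  = 4.54667 / 10.08 = 0.4511
  = 45.11%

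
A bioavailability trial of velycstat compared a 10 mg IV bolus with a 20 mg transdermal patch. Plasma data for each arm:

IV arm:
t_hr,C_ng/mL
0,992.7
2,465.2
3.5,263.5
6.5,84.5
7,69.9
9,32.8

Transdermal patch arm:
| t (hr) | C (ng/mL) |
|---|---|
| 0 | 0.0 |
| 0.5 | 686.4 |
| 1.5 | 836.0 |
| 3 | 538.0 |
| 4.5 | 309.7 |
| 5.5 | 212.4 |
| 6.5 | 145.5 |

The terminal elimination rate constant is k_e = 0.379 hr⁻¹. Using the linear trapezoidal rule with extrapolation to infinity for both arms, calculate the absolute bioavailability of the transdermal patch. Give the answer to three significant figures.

F = 0.621

Trapezoidal AUC_0→9 (IV):
  [0→2]: (992.7+465.2)/2 × 2 = 1457.9
  [2→3.5]: (465.2+263.5)/2 × 1.5 = 546.525
  [3.5→6.5]: (263.5+84.5)/2 × 3 = 522.0
  [6.5→7]: (84.5+69.9)/2 × 0.5 = 38.6
  [7→9]: (69.9+32.8)/2 × 2 = 102.7
  Sum = 2667.725 ng/mL·hr
IV tail: 32.8/0.379 = 86.544; AUC_iv,0→∞ = 2667.725 + 86.544 = 2754.269 ng/mL·hr
Trapezoidal AUC_0→6.5 (transdermal patch):
  [0→0.5]: (0.0+686.4)/2 × 0.5 = 171.6
  [0.5→1.5]: (686.4+836.0)/2 × 1 = 761.2
  [1.5→3]: (836.0+538.0)/2 × 1.5 = 1030.5
  [3→4.5]: (538.0+309.7)/2 × 1.5 = 635.775
  [4.5→5.5]: (309.7+212.4)/2 × 1 = 261.05
  [5.5→6.5]: (212.4+145.5)/2 × 1 = 178.95
  Sum = 3039.075 ng/mL·hr
transdermal patch tail: 145.5/0.379 = 383.905; AUC_ev,0→∞ = 3039.075 + 383.905 = 3422.98 ng/mL·hr
F = (AUC_ev/D_ev)/(AUC_iv/D_iv) = (3422.98/20)/(2754.269/10) = 171.149/275.4269 = 0.6214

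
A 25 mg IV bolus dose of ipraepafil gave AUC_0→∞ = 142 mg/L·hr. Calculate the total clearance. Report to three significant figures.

CL = 0.176 L/hr

CL = Dose_iv / AUC_0→∞
   = 25 / 142 = 0.176056 L/hr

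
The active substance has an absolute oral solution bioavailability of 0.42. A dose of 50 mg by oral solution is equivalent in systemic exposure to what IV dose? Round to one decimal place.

Systemic exposure from an extravascular dose = F × D_ev, so the equivalent IV dose is F × D_ev.
D_iv = F × D_ev = 0.42 × 50 = 21 mg

D_iv = 21.0 mg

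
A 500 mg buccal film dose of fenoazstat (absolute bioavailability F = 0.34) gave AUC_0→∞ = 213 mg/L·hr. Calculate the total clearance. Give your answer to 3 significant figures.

CL = 0.798 L/hr

CL = F × Dose / AUC_0→∞
   = 0.34 × 500 / 213 = 0.798122 L/hr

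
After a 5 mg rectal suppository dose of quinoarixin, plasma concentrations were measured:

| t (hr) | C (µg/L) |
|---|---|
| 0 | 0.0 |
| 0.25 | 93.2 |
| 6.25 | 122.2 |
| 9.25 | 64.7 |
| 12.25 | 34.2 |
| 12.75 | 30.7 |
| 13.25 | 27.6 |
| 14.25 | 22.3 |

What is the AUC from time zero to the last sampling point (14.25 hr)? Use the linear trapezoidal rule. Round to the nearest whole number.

AUC = 1142 µg/L·hr

Trapezoidal AUC_0→14.25:
  [0→0.25]: (0.0+93.2)/2 × 0.25 = 11.65
  [0.25→6.25]: (93.2+122.2)/2 × 6 = 646.2
  [6.25→9.25]: (122.2+64.7)/2 × 3 = 280.35
  [9.25→12.25]: (64.7+34.2)/2 × 3 = 148.35
  [12.25→12.75]: (34.2+30.7)/2 × 0.5 = 16.225
  [12.75→13.25]: (30.7+27.6)/2 × 0.5 = 14.575
  [13.25→14.25]: (27.6+22.3)/2 × 1 = 24.95
  Sum = 1142.3 µg/L·hr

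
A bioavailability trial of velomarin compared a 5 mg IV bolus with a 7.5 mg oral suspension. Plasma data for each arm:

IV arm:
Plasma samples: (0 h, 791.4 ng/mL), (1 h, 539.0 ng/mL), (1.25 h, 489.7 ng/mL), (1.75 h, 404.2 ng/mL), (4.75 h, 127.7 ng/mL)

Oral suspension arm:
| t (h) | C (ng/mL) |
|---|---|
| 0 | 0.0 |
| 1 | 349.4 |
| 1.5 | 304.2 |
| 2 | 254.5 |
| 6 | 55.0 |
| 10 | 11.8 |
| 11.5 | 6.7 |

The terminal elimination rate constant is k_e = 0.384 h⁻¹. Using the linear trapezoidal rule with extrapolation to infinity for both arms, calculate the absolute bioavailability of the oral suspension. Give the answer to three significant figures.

F = 0.392

Trapezoidal AUC_0→4.75 (IV):
  [0→1]: (791.4+539.0)/2 × 1 = 665.2
  [1→1.25]: (539.0+489.7)/2 × 0.25 = 128.5875
  [1.25→1.75]: (489.7+404.2)/2 × 0.5 = 223.475
  [1.75→4.75]: (404.2+127.7)/2 × 3 = 797.85
  Sum = 1815.1125 ng/mL·h
IV tail: 127.7/0.384 = 332.552; AUC_iv,0→∞ = 1815.1125 + 332.552 = 2147.6645 ng/mL·h
Trapezoidal AUC_0→11.5 (oral suspension):
  [0→1]: (0.0+349.4)/2 × 1 = 174.7
  [1→1.5]: (349.4+304.2)/2 × 0.5 = 163.4
  [1.5→2]: (304.2+254.5)/2 × 0.5 = 139.675
  [2→6]: (254.5+55.0)/2 × 4 = 619.0
  [6→10]: (55.0+11.8)/2 × 4 = 133.6
  [10→11.5]: (11.8+6.7)/2 × 1.5 = 13.875
  Sum = 1244.25 ng/mL·h
oral suspension tail: 6.7/0.384 = 17.448; AUC_ev,0→∞ = 1244.25 + 17.448 = 1261.698 ng/mL·h
F = (AUC_ev/D_ev)/(AUC_iv/D_iv) = (1261.698/7.5)/(2147.6645/5) = 168.2264/429.5329 = 0.3916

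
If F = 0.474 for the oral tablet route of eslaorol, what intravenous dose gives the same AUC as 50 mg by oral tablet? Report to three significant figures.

Systemic exposure from an extravascular dose = F × D_ev, so the equivalent IV dose is F × D_ev.
D_iv = F × D_ev = 0.474 × 50 = 23.7 mg

D_iv = 23.7 mg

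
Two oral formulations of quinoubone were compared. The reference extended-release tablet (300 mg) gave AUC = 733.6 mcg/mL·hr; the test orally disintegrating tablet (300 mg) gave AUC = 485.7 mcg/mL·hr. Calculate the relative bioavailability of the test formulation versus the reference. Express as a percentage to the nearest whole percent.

F_rel = (AUC_test/D_test) / (AUC_ref/D_ref)
      = (485.7/300) / (733.6/300)
      = 1.619 / 2.44533 = 0.6621 = 66.21%

F_rel = 66%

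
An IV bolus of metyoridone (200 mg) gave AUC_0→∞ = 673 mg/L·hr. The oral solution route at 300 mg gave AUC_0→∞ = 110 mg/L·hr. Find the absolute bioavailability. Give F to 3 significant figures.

F = (AUC_ev / D_ev) / (AUC_iv / D_iv)
  = (110/300) / (673/200)
  = 0.366667 / 3.365 = 0.1090

F = 0.109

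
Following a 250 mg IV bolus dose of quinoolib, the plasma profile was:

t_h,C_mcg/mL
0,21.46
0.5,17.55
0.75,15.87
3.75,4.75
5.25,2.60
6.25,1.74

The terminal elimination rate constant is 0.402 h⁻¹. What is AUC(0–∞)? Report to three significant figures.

Trapezoidal AUC_0→6.25:
  [0→0.5]: (21.46+17.55)/2 × 0.5 = 9.7525
  [0.5→0.75]: (17.55+15.87)/2 × 0.25 = 4.1775
  [0.75→3.75]: (15.87+4.75)/2 × 3 = 30.93
  [3.75→5.25]: (4.75+2.60)/2 × 1.5 = 5.5125
  [5.25→6.25]: (2.60+1.74)/2 × 1 = 2.17
  Sum = 52.5425 mcg/mL·h
Extrapolated tail: C_last / k_e = 1.74 / 0.402 = 4.328
AUC_0→∞ = 52.5425 + 4.328 = 56.8705 mcg/mL·h

AUC = 56.9 mcg/mL·h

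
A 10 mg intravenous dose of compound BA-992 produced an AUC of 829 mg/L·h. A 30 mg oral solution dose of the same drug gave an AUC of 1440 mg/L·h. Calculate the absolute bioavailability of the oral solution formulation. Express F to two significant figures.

F = 0.58

F = (AUC_ev / D_ev) / (AUC_iv / D_iv)
  = (1440/30) / (829/10)
  = 48 / 82.9 = 0.5790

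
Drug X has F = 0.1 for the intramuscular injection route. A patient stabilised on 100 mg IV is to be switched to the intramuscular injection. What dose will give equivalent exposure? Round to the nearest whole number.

For equal systemic exposure: F × D_ev = D_iv
D_ev = D_iv / F = 100 / 0.1 = 1000 mg

D_intramuscular = 1000 mg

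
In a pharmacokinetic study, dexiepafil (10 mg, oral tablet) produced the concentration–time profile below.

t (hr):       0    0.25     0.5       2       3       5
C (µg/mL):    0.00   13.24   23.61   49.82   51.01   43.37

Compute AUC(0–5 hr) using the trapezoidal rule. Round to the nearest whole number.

AUC = 206 µg/mL·hr

Trapezoidal AUC_0→5:
  [0→0.25]: (0.00+13.24)/2 × 0.25 = 1.655
  [0.25→0.5]: (13.24+23.61)/2 × 0.25 = 4.60625
  [0.5→2]: (23.61+49.82)/2 × 1.5 = 55.0725
  [2→3]: (49.82+51.01)/2 × 1 = 50.415
  [3→5]: (51.01+43.37)/2 × 2 = 94.38
  Sum = 206.12875 µg/mL·hr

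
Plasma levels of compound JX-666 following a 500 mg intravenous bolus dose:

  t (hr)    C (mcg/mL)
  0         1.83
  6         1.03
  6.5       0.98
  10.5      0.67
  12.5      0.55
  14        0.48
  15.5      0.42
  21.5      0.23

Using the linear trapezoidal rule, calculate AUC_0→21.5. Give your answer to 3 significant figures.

Trapezoidal AUC_0→21.5:
  [0→6]: (1.83+1.03)/2 × 6 = 8.58
  [6→6.5]: (1.03+0.98)/2 × 0.5 = 0.5025
  [6.5→10.5]: (0.98+0.67)/2 × 4 = 3.3
  [10.5→12.5]: (0.67+0.55)/2 × 2 = 1.22
  [12.5→14]: (0.55+0.48)/2 × 1.5 = 0.7725
  [14→15.5]: (0.48+0.42)/2 × 1.5 = 0.675
  [15.5→21.5]: (0.42+0.23)/2 × 6 = 1.95
  Sum = 17.0 mcg/mL·hr

AUC = 17.0 mcg/mL·hr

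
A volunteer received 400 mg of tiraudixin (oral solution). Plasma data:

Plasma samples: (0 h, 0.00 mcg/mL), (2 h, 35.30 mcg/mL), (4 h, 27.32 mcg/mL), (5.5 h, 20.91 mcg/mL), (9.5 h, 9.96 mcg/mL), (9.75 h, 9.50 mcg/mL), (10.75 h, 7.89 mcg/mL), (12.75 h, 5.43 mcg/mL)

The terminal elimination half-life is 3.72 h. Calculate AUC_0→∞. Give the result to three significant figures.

Trapezoidal AUC_0→12.75:
  [0→2]: (0.00+35.30)/2 × 2 = 35.3
  [2→4]: (35.30+27.32)/2 × 2 = 62.62
  [4→5.5]: (27.32+20.91)/2 × 1.5 = 36.1725
  [5.5→9.5]: (20.91+9.96)/2 × 4 = 61.74
  [9.5→9.75]: (9.96+9.50)/2 × 0.25 = 2.4325
  [9.75→10.75]: (9.50+7.89)/2 × 1 = 8.695
  [10.75→12.75]: (7.89+5.43)/2 × 2 = 13.32
  Sum = 220.28 mcg/mL·h
k_e = ln2 / t½ = 0.693147 / 3.72 = 0.1863 h^-1
Extrapolated tail: C_last / k_e = 5.43 / 0.1863 = 29.147
AUC_0→∞ = 220.28 + 29.147 = 249.427 mcg/mL·h

AUC = 249 mcg/mL·h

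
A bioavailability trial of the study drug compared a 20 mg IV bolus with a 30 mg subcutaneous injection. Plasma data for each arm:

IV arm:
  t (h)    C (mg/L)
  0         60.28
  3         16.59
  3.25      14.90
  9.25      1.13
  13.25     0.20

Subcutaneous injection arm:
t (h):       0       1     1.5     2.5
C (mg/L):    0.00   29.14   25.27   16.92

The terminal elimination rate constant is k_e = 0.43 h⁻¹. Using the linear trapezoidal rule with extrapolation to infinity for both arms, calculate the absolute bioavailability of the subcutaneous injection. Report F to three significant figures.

Trapezoidal AUC_0→13.25 (IV):
  [0→3]: (60.28+16.59)/2 × 3 = 115.305
  [3→3.25]: (16.59+14.90)/2 × 0.25 = 3.93625
  [3.25→9.25]: (14.90+1.13)/2 × 6 = 48.09
  [9.25→13.25]: (1.13+0.20)/2 × 4 = 2.66
  Sum = 169.99125 mg/L·h
IV tail: 0.20/0.43 = 0.465; AUC_iv,0→∞ = 169.99125 + 0.465 = 170.45625 mg/L·h
Trapezoidal AUC_0→2.5 (subcutaneous injection):
  [0→1]: (0.00+29.14)/2 × 1 = 14.57
  [1→1.5]: (29.14+25.27)/2 × 0.5 = 13.6025
  [1.5→2.5]: (25.27+16.92)/2 × 1 = 21.095
  Sum = 49.2675 mg/L·h
subcutaneous injection tail: 16.92/0.43 = 39.349; AUC_ev,0→∞ = 49.2675 + 39.349 = 88.6165 mg/L·h
F = (AUC_ev/D_ev)/(AUC_iv/D_iv) = (88.6165/30)/(170.45625/20) = 2.95388/8.5228125 = 0.3466

F = 0.347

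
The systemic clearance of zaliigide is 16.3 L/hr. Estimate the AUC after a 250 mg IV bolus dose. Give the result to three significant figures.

AUC_0→∞ = Dose_iv / CL
        = 250 / 16.3 = 15.3374 mg/L·hr

AUC = 15.3 mg/L·hr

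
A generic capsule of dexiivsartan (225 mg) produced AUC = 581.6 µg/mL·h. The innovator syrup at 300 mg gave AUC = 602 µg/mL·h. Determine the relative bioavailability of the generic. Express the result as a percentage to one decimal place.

F_rel = 128.8%

F_rel = (AUC_test/D_test) / (AUC_ref/D_ref)
      = (581.6/225) / (602/300)
      = 2.58489 / 2.00667 = 1.2881 = 128.81%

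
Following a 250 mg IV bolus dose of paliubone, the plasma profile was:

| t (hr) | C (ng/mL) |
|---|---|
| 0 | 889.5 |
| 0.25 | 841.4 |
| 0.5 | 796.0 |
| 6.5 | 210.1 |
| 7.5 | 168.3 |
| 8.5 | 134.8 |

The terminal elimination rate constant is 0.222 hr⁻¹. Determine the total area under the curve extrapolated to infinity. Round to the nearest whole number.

AUC = 4387 ng/mL·hr

Trapezoidal AUC_0→8.5:
  [0→0.25]: (889.5+841.4)/2 × 0.25 = 216.3625
  [0.25→0.5]: (841.4+796.0)/2 × 0.25 = 204.675
  [0.5→6.5]: (796.0+210.1)/2 × 6 = 3018.3
  [6.5→7.5]: (210.1+168.3)/2 × 1 = 189.2
  [7.5→8.5]: (168.3+134.8)/2 × 1 = 151.55
  Sum = 3780.0875 ng/mL·hr
Extrapolated tail: C_last / k_e = 134.8 / 0.222 = 607.207
AUC_0→∞ = 3780.0875 + 607.207 = 4387.2945 ng/mL·hr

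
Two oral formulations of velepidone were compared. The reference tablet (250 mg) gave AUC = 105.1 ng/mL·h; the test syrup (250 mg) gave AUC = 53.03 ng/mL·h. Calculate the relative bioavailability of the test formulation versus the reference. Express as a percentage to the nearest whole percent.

F_rel = 50%

F_rel = (AUC_test/D_test) / (AUC_ref/D_ref)
      = (53.03/250) / (105.1/250)
      = 0.21212 / 0.4204 = 0.5046 = 50.46%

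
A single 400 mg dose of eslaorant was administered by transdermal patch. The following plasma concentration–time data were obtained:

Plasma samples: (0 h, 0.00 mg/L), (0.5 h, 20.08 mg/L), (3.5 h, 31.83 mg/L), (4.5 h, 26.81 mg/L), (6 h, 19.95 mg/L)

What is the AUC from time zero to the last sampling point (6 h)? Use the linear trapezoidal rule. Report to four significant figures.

Trapezoidal AUC_0→6:
  [0→0.5]: (0.00+20.08)/2 × 0.5 = 5.02
  [0.5→3.5]: (20.08+31.83)/2 × 3 = 77.865
  [3.5→4.5]: (31.83+26.81)/2 × 1 = 29.32
  [4.5→6]: (26.81+19.95)/2 × 1.5 = 35.07
  Sum = 147.275 mg/L·h

AUC = 147.3 mg/L·h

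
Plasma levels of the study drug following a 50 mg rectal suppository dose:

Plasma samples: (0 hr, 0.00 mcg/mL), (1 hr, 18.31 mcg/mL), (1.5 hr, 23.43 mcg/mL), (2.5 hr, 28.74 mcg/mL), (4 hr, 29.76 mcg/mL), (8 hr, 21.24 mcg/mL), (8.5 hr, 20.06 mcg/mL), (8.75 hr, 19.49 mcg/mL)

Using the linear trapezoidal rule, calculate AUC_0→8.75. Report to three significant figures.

Trapezoidal AUC_0→8.75:
  [0→1]: (0.00+18.31)/2 × 1 = 9.155
  [1→1.5]: (18.31+23.43)/2 × 0.5 = 10.435
  [1.5→2.5]: (23.43+28.74)/2 × 1 = 26.085
  [2.5→4]: (28.74+29.76)/2 × 1.5 = 43.875
  [4→8]: (29.76+21.24)/2 × 4 = 102.0
  [8→8.5]: (21.24+20.06)/2 × 0.5 = 10.325
  [8.5→8.75]: (20.06+19.49)/2 × 0.25 = 4.94375
  Sum = 206.81875 mcg/mL·hr

AUC = 207 mcg/mL·hr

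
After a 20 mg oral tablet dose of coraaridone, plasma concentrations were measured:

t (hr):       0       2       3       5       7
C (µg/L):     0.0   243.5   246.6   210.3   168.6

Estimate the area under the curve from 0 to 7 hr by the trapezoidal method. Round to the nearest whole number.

AUC = 1324 µg/L·hr

Trapezoidal AUC_0→7:
  [0→2]: (0.0+243.5)/2 × 2 = 243.5
  [2→3]: (243.5+246.6)/2 × 1 = 245.05
  [3→5]: (246.6+210.3)/2 × 2 = 456.9
  [5→7]: (210.3+168.6)/2 × 2 = 378.9
  Sum = 1324.35 µg/L·hr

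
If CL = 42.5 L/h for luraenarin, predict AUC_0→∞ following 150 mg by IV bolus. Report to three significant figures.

AUC_0→∞ = Dose_iv / CL
        = 150 / 42.5 = 3.52941 mg/L·h

AUC = 3.53 mg/L·h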